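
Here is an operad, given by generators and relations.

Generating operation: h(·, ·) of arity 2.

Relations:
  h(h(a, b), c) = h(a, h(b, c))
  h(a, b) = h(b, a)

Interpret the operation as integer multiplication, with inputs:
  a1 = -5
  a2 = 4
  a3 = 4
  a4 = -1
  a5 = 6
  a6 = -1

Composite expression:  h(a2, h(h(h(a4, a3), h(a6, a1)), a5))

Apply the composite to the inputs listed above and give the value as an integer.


-480

h(a4, a3) = -4
h(a6, a1) = 5
h(h(a4, a3), h(a6, a1)) = -20
h(h(h(a4, a3), h(a6, a1)), a5) = -120
h(a2, h(h(h(a4, a3), h(a6, a1)), a5)) = -480


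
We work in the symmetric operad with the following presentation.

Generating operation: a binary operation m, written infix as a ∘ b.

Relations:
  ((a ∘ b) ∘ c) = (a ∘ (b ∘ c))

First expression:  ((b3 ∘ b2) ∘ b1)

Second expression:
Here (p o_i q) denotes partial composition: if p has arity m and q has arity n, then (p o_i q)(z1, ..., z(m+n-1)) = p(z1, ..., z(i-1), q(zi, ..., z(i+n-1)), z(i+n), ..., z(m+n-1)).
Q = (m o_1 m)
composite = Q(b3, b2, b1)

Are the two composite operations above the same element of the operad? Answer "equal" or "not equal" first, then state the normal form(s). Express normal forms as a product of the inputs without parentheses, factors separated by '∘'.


The first composite normalizes to b3 ∘ b2 ∘ b1
The second composite normalizes to b3 ∘ b2 ∘ b1
One common form — equal.

equal; both compose to b3 ∘ b2 ∘ b1


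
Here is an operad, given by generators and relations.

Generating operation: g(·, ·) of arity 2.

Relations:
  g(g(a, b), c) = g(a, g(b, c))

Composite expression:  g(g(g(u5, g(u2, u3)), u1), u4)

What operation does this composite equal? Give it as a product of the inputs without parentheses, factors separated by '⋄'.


u5 ⋄ u2 ⋄ u3 ⋄ u1 ⋄ u4

Every regrouping of g is equal, so read the u-inputs in written order.
g(u2, u3) flattens to u2 ⋄ u3
g(u5, g(u2, u3)) flattens to u5 ⋄ u2 ⋄ u3
g(g(u5, g(u2, u3)), u1) flattens to u5 ⋄ u2 ⋄ u3 ⋄ u1
g(g(g(u5, g(u2, u3)), u1), u4) flattens to u5 ⋄ u2 ⋄ u3 ⋄ u1 ⋄ u4


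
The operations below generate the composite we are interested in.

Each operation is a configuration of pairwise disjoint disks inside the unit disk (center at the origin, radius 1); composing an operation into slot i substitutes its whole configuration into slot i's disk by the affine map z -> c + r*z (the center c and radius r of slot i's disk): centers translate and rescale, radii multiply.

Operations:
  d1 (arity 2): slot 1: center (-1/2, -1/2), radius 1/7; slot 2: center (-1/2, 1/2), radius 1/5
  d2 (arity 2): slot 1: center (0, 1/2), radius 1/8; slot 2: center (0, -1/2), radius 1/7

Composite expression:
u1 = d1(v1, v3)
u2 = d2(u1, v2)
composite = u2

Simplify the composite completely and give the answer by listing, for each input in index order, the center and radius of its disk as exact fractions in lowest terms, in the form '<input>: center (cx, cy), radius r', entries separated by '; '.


v1: center (-1/16, 7/16), radius 1/56; v2: center (0, -1/2), radius 1/7; v3: center (-1/16, 9/16), radius 1/40

Affine substitution under d2: radii multiply and v-centers shift.
input v1: composing its 2 substitution steps yields center (-1/16, 7/16), radius 1/56
input v3: composing its 2 substitution steps yields center (-1/16, 9/16), radius 1/40
input v2: composing its 1 substitution step yields center (0, -1/2), radius 1/7


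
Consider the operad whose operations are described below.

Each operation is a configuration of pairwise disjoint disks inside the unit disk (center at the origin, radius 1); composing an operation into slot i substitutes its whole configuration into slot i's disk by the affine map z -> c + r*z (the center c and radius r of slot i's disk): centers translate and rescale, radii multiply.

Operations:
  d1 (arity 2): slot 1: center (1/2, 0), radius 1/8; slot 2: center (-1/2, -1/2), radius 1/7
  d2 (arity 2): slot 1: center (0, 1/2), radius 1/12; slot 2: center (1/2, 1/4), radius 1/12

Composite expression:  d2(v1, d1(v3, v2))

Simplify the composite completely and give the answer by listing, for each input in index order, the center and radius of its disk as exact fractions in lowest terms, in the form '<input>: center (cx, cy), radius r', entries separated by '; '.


v1: center (0, 1/2), radius 1/12; v2: center (11/24, 5/24), radius 1/84; v3: center (13/24, 1/4), radius 1/96


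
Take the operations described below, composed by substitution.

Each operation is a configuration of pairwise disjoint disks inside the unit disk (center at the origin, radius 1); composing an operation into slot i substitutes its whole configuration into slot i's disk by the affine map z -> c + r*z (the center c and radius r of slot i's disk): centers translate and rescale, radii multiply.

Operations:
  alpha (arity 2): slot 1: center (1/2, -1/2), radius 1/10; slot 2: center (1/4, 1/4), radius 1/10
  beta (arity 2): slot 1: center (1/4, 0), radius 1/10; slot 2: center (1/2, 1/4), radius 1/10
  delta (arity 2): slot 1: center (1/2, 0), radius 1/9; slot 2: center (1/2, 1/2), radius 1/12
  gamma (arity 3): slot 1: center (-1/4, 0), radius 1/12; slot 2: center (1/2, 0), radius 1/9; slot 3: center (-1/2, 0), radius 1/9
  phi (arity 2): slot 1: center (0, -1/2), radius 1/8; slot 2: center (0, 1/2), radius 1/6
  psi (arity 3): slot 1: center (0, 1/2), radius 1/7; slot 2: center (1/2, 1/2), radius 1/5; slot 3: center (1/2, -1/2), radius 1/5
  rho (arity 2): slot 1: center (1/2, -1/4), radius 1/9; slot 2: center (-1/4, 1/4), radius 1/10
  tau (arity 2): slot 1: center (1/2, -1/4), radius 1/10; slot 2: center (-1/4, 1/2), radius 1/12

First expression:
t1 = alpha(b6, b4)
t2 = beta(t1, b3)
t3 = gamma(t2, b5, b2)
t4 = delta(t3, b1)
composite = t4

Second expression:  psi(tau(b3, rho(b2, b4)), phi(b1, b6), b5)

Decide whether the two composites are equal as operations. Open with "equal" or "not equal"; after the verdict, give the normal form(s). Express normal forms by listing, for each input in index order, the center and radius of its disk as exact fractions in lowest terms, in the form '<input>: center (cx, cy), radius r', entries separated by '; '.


not equal: they reduce to b1: center (1/2, 1/2), radius 1/12; b2: center (4/9, 0), radius 1/81; b3: center (103/216, 1/432), radius 1/1080; b4: center (2051/4320, 1/4320), radius 1/10800; b5: center (5/9, 0), radius 1/81; b6: center (19/40, -1/2160), radius 1/10800 and b1: center (1/2, 2/5), radius 1/40; b2: center (-5/168, 191/336), radius 1/756; b3: center (1/14, 13/28), radius 1/70; b4: center (-13/336, 193/336), radius 1/840; b5: center (1/2, -1/2), radius 1/5; b6: center (1/2, 3/5), radius 1/30


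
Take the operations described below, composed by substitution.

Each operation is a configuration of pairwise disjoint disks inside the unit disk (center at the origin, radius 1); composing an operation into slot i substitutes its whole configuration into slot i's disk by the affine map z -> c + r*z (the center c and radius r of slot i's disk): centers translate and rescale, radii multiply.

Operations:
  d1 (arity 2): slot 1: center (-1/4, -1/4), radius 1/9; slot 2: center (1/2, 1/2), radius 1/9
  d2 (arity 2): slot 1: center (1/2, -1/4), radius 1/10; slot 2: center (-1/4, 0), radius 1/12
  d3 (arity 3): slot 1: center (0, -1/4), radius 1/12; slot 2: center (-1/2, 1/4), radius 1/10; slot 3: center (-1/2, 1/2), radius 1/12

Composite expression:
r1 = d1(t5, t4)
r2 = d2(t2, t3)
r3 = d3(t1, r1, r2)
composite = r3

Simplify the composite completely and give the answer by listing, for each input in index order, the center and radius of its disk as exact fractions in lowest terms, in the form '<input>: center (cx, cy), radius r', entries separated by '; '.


t1: center (0, -1/4), radius 1/12; t2: center (-11/24, 23/48), radius 1/120; t3: center (-25/48, 1/2), radius 1/144; t4: center (-9/20, 3/10), radius 1/90; t5: center (-21/40, 9/40), radius 1/90

Below d3, radii multiply path by path; the t-disk centers shift.
input t1: applying the 1 nested substitution gives center (0, -1/4), radius 1/12
input t5: applying the 2 nested substitutions gives center (-21/40, 9/40), radius 1/90
input t4: applying the 2 nested substitutions gives center (-9/20, 3/10), radius 1/90
input t2: applying the 2 nested substitutions gives center (-11/24, 23/48), radius 1/120
input t3: applying the 2 nested substitutions gives center (-25/48, 1/2), radius 1/144


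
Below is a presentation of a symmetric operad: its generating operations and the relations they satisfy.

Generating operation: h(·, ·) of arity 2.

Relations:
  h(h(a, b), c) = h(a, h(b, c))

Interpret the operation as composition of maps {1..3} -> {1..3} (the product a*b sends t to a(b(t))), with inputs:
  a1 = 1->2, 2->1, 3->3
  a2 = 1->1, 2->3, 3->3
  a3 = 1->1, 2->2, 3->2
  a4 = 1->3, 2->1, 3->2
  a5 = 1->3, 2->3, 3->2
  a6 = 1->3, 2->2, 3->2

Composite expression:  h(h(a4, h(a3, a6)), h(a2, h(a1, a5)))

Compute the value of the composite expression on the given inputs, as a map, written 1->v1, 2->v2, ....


1->1, 2->1, 3->1

h(a3, a6) = 1->2, 2->2, 3->2
h(a4, h(a3, a6)) = 1->1, 2->1, 3->1
h(a1, a5) = 1->3, 2->3, 3->1
h(a2, h(a1, a5)) = 1->3, 2->3, 3->1
h(h(a4, h(a3, a6)), h(a2, h(a1, a5))) = 1->1, 2->1, 3->1


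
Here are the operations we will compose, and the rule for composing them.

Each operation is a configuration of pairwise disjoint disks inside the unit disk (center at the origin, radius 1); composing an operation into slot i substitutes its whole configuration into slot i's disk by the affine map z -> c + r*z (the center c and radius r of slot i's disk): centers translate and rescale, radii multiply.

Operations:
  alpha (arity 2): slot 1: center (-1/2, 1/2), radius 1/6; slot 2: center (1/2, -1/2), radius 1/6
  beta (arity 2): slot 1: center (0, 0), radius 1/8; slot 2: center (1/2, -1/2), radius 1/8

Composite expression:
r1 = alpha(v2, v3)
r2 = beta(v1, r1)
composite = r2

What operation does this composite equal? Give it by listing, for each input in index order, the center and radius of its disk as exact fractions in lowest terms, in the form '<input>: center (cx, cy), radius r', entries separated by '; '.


v1: center (0, 0), radius 1/8; v2: center (7/16, -7/16), radius 1/48; v3: center (9/16, -9/16), radius 1/48

Below beta, radii multiply path by path; the v-disk centers shift.
input v1: applying the 1 nested substitution gives center (0, 0), radius 1/8
input v2: applying the 2 nested substitutions gives center (7/16, -7/16), radius 1/48
input v3: applying the 2 nested substitutions gives center (9/16, -9/16), radius 1/48


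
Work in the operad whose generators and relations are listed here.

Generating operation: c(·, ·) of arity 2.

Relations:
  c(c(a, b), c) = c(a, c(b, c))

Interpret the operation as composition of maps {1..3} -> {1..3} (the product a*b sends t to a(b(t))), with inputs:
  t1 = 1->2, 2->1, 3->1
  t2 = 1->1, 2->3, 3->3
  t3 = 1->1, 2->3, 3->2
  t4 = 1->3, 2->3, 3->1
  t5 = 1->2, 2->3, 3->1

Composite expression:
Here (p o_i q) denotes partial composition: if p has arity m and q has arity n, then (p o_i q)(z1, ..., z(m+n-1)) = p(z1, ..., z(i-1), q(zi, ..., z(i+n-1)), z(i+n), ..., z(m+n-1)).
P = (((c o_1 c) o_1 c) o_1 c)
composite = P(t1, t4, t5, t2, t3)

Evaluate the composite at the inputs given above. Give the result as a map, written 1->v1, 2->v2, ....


1->1, 2->1, 3->1

c(t1, t4) = 1->1, 2->1, 3->2
c(c(t1, t4), t5) = 1->1, 2->2, 3->1
c(c(c(t1, t4), t5), t2) = 1->1, 2->1, 3->1
c(c(c(c(t1, t4), t5), t2), t3) = 1->1, 2->1, 3->1


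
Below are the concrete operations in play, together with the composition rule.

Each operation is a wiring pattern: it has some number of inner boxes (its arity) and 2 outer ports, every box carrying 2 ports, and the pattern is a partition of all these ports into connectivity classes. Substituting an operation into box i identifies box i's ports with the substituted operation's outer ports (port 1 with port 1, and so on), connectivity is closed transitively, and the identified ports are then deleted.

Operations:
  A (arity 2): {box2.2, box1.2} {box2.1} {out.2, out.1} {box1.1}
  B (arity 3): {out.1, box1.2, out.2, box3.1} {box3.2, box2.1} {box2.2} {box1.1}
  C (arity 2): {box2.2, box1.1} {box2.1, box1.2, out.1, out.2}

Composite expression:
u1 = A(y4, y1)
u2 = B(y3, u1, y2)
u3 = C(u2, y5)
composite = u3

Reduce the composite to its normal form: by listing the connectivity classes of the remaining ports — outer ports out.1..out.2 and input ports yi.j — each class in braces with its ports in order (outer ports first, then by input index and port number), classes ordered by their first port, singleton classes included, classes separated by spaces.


Connectivity passes through glued C-boundaries; trace each wire chain.
through A, on inputs (y4, y1): {out.1, out.2} {y1.1} {y1.2, y4.2} {y4.1} (out.j = stage outer ports)
through B, on inputs (y3, y4, y1, y2): {out.1, out.2, y2.1, y3.2} {y1.1} {y1.2, y4.2} {y2.2} {y3.1} {y4.1} (out.j = stage outer ports)
through C, on inputs (y3, y4, y1, y2, y5): {out.1, out.2, y2.1, y3.2, y5.1, y5.2} {y1.1} {y1.2, y4.2} {y2.2} {y3.1} {y4.1} (out.j = stage outer ports)

{out.1, out.2, y2.1, y3.2, y5.1, y5.2} {y1.1} {y1.2, y4.2} {y2.2} {y3.1} {y4.1}


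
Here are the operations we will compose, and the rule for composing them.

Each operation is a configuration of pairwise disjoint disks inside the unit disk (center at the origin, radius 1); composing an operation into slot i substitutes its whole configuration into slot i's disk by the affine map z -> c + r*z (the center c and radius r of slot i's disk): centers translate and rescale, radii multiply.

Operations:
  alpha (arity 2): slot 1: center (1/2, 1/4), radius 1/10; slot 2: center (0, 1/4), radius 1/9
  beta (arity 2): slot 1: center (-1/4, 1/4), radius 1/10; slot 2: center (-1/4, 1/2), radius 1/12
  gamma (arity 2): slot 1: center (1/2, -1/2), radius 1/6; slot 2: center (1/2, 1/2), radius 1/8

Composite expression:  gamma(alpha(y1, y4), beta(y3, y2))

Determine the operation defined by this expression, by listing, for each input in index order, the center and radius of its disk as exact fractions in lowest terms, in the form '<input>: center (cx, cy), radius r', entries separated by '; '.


Nesting under gamma composes maps z -> c + r*z down each y-path.
y1: after 2 affine steps, its disk has center (7/12, -11/24), radius 1/60
y4: after 2 affine steps, its disk has center (1/2, -11/24), radius 1/54
y3: after 2 affine steps, its disk has center (15/32, 17/32), radius 1/80
y2: after 2 affine steps, its disk has center (15/32, 9/16), radius 1/96

y1: center (7/12, -11/24), radius 1/60; y2: center (15/32, 9/16), radius 1/96; y3: center (15/32, 17/32), radius 1/80; y4: center (1/2, -11/24), radius 1/54


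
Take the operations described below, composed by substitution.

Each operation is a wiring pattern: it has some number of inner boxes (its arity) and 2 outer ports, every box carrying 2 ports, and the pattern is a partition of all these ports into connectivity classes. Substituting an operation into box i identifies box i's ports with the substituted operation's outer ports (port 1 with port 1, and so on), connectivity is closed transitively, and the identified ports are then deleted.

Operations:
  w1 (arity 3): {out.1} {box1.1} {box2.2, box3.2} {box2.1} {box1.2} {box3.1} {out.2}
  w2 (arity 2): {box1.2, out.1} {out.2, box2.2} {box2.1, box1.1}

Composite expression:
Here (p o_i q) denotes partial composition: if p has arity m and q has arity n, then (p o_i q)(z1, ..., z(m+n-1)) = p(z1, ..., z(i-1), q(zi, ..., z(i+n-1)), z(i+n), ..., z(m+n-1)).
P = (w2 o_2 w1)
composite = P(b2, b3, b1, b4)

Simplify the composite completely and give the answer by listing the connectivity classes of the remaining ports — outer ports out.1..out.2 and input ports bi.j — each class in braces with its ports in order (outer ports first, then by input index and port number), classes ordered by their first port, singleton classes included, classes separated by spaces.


{out.1, b2.2} {out.2} {b1.1} {b1.2, b4.2} {b2.1} {b3.1} {b3.2} {b4.1}

After gluing at w2, chains via deleted ports link the b-ports.
through w1, on inputs (b3, b1, b4): {out.1} {out.2} {b1.1} {b1.2, b4.2} {b3.1} {b3.2} {b4.1} (out.j = stage outer ports)
through w2, on inputs (b2, b3, b1, b4): {out.1, b2.2} {out.2} {b1.1} {b1.2, b4.2} {b2.1} {b3.1} {b3.2} {b4.1} (out.j = stage outer ports)


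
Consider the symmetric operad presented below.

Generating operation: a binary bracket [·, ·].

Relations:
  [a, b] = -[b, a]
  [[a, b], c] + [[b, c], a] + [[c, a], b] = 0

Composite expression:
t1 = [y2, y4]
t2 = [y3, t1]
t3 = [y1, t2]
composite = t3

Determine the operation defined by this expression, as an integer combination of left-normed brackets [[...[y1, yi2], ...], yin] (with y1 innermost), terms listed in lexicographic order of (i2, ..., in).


-[[[y1, y2], y4], y3] + [[[y1, y3], y2], y4] - [[[y1, y3], y4], y2] + [[[y1, y4], y2], y3]

A multilinear Lie element is pinned by y1-initial words (y1 innermost).
Composite bracket: [y1, [y3, [y2, y4]]]
Full expansion: 8 signed words from ab - ba (2^3 = 8).
Collect the words opening with y1:
  y1y2y4y3 appears with sign -1, giving the term -[[[y1, y2], y4], y3]
  y1y3y2y4 appears with sign +1, giving the term +[[[y1, y3], y2], y4]
  y1y3y4y2 appears with sign -1, giving the term -[[[y1, y3], y4], y2]
  y1y4y2y3 appears with sign +1, giving the term +[[[y1, y4], y2], y3]


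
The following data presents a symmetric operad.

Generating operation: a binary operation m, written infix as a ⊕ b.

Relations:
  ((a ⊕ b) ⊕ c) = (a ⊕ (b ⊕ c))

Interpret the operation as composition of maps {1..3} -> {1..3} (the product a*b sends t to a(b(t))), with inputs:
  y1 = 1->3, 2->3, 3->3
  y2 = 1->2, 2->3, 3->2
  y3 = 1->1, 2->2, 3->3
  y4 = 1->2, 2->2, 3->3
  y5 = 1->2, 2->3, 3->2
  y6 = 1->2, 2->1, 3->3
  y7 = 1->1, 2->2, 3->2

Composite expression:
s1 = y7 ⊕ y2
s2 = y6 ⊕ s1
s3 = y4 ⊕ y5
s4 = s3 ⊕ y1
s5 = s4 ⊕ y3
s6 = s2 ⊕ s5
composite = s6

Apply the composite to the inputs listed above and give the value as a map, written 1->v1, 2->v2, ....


(y7 ⊕ y2) = 1->2, 2->2, 3->2
(y6 ⊕ (y7 ⊕ y2)) = 1->1, 2->1, 3->1
(y4 ⊕ y5) = 1->2, 2->3, 3->2
((y4 ⊕ y5) ⊕ y1) = 1->2, 2->2, 3->2
(((y4 ⊕ y5) ⊕ y1) ⊕ y3) = 1->2, 2->2, 3->2
((y6 ⊕ (y7 ⊕ y2)) ⊕ (((y4 ⊕ y5) ⊕ y1) ⊕ y3)) = 1->1, 2->1, 3->1

1->1, 2->1, 3->1


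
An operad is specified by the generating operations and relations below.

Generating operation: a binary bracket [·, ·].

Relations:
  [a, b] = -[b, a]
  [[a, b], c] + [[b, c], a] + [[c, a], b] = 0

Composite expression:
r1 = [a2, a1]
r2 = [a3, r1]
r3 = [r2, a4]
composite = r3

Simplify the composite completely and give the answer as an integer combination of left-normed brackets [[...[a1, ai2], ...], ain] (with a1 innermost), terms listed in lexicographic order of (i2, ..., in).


[[[a1, a2], a3], a4]

A multilinear Lie element is pinned by a1-initial words (a1 innermost).
Composite bracket: [[a3, [a2, a1]], a4]
Under [a, b] = ab - ba we get 8 signed associative words (2^3 = 8).
Coefficients come from the a1-initial words:
  sign of a1a2a3a4 is +1, so it contributes +[[[a1, a2], a3], a4]


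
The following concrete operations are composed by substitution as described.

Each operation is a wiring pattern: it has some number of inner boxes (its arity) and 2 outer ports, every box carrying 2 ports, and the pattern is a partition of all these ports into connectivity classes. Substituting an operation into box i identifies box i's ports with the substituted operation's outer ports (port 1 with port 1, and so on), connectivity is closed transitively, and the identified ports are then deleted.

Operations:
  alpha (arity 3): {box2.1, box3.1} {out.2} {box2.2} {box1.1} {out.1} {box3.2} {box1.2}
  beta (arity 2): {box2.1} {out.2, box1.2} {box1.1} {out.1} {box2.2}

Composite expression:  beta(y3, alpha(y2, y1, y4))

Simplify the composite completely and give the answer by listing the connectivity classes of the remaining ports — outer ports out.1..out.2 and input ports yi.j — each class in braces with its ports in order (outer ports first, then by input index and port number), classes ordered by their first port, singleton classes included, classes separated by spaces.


{out.1} {out.2, y3.2} {y1.1, y4.1} {y1.2} {y2.1} {y2.2} {y3.1} {y4.2}

Connectivity passes through glued beta-boundaries; trace each wire chain.
the subtree at alpha composes to {out.1} {out.2} {y1.1, y4.1} {y1.2} {y2.1} {y2.2} {y4.2} on (y2, y1, y4); out.j = own outer ports
the subtree at beta composes to {out.1} {out.2, y3.2} {y1.1, y4.1} {y1.2} {y2.1} {y2.2} {y3.1} {y4.2} on (y3, y2, y1, y4); out.j = own outer ports


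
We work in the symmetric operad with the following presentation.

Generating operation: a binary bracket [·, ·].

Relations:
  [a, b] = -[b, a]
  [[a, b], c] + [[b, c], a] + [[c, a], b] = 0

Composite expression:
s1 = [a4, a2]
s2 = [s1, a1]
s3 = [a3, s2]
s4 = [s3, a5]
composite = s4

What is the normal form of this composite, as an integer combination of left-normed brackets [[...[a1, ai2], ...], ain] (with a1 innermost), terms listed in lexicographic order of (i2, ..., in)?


Antisymmetry and Jacobi reduce to a1-anchored left-normed brackets.
Composite bracket: [[a3, [[a4, a2], a1]], a5]
Each bracket splits as ab - ba, giving 16 signed words (2^4 = 16).
Words beginning with a1 determine it all:
  from a1a2a4a3a5, sign -1: term -[[[[a1, a2], a4], a3], a5]
  from a1a4a2a3a5, sign +1: term +[[[[a1, a4], a2], a3], a5]

-[[[[a1, a2], a4], a3], a5] + [[[[a1, a4], a2], a3], a5]


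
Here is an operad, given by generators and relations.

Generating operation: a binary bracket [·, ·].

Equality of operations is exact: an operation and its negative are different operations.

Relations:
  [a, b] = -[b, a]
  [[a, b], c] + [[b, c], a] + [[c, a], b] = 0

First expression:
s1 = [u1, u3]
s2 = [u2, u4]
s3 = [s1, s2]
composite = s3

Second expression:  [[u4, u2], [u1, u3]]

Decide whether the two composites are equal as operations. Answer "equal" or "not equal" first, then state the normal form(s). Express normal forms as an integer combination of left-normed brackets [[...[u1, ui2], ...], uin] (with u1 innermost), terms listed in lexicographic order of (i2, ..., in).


equal: each reduces to [[[u1, u3], u2], u4] - [[[u1, u3], u4], u2]

In normal form, the first expression is [[[u1, u3], u2], u4] - [[[u1, u3], u4], u2]
In normal form, the second expression is [[[u1, u3], u2], u4] - [[[u1, u3], u4], u2]
Both agree, so they are equal.


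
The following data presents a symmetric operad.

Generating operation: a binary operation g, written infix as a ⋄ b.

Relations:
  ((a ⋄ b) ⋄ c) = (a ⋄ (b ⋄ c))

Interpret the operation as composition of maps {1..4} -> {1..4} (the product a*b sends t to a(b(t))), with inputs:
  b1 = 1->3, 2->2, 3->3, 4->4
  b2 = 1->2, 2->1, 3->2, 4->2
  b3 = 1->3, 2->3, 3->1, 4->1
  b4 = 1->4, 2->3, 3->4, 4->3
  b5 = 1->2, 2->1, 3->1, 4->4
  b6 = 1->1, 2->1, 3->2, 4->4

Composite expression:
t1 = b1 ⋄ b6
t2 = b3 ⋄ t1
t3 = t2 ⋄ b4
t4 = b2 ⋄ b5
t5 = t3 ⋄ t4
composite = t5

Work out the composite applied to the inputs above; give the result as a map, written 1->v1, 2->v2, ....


1->1, 2->3, 3->3, 4->3

(b1 ⋄ b6) = 1->3, 2->3, 3->2, 4->4
(b3 ⋄ (b1 ⋄ b6)) = 1->1, 2->1, 3->3, 4->1
((b3 ⋄ (b1 ⋄ b6)) ⋄ b4) = 1->1, 2->3, 3->1, 4->3
(b2 ⋄ b5) = 1->1, 2->2, 3->2, 4->2
(((b3 ⋄ (b1 ⋄ b6)) ⋄ b4) ⋄ (b2 ⋄ b5)) = 1->1, 2->3, 3->3, 4->3


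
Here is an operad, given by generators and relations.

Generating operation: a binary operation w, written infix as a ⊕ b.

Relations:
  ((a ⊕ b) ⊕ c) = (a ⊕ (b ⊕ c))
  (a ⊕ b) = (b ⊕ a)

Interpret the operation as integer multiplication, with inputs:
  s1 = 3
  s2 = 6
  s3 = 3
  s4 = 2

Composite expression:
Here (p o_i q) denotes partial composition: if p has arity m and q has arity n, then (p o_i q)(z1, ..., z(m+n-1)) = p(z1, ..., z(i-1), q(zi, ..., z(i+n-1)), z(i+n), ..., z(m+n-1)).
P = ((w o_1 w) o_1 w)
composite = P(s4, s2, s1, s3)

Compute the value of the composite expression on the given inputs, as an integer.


108

(s4 ⊕ s2) = 12
((s4 ⊕ s2) ⊕ s1) = 36
(((s4 ⊕ s2) ⊕ s1) ⊕ s3) = 108


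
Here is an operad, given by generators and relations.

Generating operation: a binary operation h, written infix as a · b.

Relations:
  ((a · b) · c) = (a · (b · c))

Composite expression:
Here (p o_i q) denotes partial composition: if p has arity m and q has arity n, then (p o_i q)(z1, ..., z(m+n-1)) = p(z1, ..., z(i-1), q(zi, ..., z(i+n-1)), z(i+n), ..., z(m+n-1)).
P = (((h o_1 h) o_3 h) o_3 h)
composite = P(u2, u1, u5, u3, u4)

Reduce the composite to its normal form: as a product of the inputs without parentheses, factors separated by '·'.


The h-tree's shape is irrelevant; the u-reading-order decides.
(u2 · u1) linearizes to u2 · u1
(u5 · u3) linearizes to u5 · u3
((u5 · u3) · u4) linearizes to u5 · u3 · u4
((u2 · u1) · ((u5 · u3) · u4)) linearizes to u2 · u1 · u5 · u3 · u4

u2 · u1 · u5 · u3 · u4


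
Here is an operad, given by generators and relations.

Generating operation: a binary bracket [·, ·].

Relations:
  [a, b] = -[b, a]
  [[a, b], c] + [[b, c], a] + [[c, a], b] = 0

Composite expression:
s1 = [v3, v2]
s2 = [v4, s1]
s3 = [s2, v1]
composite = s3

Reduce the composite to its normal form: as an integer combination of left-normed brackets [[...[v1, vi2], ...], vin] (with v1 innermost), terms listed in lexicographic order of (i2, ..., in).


Expand each bracket as ab - ba; the v1-initial words give the coefficients.
Composite bracket: [[v4, [v3, v2]], v1]
Under [a, b] = ab - ba we get 8 signed associative words (2^3 = 8).
The v1-initial words carry the normal form:
  the word v1v2v3v4 carries sign -1 and contributes -[[[v1, v2], v3], v4]
  the word v1v3v2v4 carries sign +1 and contributes +[[[v1, v3], v2], v4]
  the word v1v4v2v3 carries sign +1 and contributes +[[[v1, v4], v2], v3]
  the word v1v4v3v2 carries sign -1 and contributes -[[[v1, v4], v3], v2]

-[[[v1, v2], v3], v4] + [[[v1, v3], v2], v4] + [[[v1, v4], v2], v3] - [[[v1, v4], v3], v2]


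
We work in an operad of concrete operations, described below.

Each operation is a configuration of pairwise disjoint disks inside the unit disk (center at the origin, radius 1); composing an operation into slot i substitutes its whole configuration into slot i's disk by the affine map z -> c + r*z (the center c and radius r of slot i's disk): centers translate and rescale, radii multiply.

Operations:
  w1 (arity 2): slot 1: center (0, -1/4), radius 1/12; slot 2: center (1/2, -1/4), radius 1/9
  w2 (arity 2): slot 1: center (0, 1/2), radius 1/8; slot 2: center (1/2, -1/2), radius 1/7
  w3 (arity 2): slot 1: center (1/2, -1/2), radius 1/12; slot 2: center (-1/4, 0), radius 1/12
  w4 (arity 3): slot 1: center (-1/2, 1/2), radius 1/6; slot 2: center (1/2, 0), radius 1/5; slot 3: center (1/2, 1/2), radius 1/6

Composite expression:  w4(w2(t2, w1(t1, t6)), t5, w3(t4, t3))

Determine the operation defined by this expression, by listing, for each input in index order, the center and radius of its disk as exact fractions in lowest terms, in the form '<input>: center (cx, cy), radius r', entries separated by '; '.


Nesting under w4 composes maps z -> c + r*z down each t-path.
input t2: applying the 2 nested substitutions gives center (-1/2, 7/12), radius 1/48
input t1: applying the 3 nested substitutions gives center (-5/12, 23/56), radius 1/504
input t6: applying the 3 nested substitutions gives center (-17/42, 23/56), radius 1/378
input t5: applying the 1 nested substitution gives center (1/2, 0), radius 1/5
input t4: applying the 2 nested substitutions gives center (7/12, 5/12), radius 1/72
input t3: applying the 2 nested substitutions gives center (11/24, 1/2), radius 1/72

t1: center (-5/12, 23/56), radius 1/504; t2: center (-1/2, 7/12), radius 1/48; t3: center (11/24, 1/2), radius 1/72; t4: center (7/12, 5/12), radius 1/72; t5: center (1/2, 0), radius 1/5; t6: center (-17/42, 23/56), radius 1/378


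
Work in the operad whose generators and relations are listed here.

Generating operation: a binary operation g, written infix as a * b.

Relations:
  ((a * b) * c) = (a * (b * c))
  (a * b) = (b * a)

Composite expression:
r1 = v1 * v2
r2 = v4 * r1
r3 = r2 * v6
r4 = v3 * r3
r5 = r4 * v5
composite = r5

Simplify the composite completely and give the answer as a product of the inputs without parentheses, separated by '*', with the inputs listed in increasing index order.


v1 * v2 * v3 * v4 * v5 * v6

Reordering under g is free, so list the v-inputs canonically.
(v1 * v2) spells out as v1 * v2
(v4 * (v1 * v2)) spells out as v4 * v1 * v2
((v4 * (v1 * v2)) * v6) spells out as v4 * v1 * v2 * v6
(v3 * ((v4 * (v1 * v2)) * v6)) spells out as v3 * v4 * v1 * v2 * v6
((v3 * ((v4 * (v1 * v2)) * v6)) * v5) spells out as v3 * v4 * v1 * v2 * v6 * v5
commutativity sorts the factors: v1 * v2 * v3 * v4 * v5 * v6


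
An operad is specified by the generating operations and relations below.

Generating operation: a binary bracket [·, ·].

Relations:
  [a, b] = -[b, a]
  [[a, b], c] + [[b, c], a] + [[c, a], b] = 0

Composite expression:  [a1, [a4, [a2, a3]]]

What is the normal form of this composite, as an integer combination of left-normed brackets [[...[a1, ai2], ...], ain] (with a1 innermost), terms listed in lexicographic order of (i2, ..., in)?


A multilinear Lie element is pinned by a1-initial words (a1 innermost).
Composite bracket: [a1, [a4, [a2, a3]]]
Each bracket splits as ab - ba, giving 8 signed words (2^3 = 8).
Words beginning with a1 determine it all:
  a1a2a3a4 appears with sign -1, giving the term -[[[a1, a2], a3], a4]
  a1a3a2a4 appears with sign +1, giving the term +[[[a1, a3], a2], a4]
  a1a4a2a3 appears with sign +1, giving the term +[[[a1, a4], a2], a3]
  a1a4a3a2 appears with sign -1, giving the term -[[[a1, a4], a3], a2]

-[[[a1, a2], a3], a4] + [[[a1, a3], a2], a4] + [[[a1, a4], a2], a3] - [[[a1, a4], a3], a2]


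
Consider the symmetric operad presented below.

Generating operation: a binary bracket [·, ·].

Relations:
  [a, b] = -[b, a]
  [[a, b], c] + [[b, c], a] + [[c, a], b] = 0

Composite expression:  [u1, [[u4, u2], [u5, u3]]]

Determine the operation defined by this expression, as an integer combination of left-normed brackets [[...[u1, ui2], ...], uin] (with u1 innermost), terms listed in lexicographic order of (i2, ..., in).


[[[[u1, u2], u4], u3], u5] - [[[[u1, u2], u4], u5], u3] - [[[[u1, u3], u5], u2], u4] + [[[[u1, u3], u5], u4], u2] - [[[[u1, u4], u2], u3], u5] + [[[[u1, u4], u2], u5], u3] + [[[[u1, u5], u3], u2], u4] - [[[[u1, u5], u3], u4], u2]

Antisymmetry and Jacobi reduce to u1-anchored left-normed brackets.
Composite bracket: [u1, [[u4, u2], [u5, u3]]]
The bracket unfolds into 16 signed words via [a, b] = ab - ba (2^4 = 16).
Keep just the words that open with u1:
  u1u2u4u3u5 appears with sign +1, giving the term +[[[[u1, u2], u4], u3], u5]
  u1u2u4u5u3 appears with sign -1, giving the term -[[[[u1, u2], u4], u5], u3]
  u1u3u5u2u4 appears with sign -1, giving the term -[[[[u1, u3], u5], u2], u4]
  u1u3u5u4u2 appears with sign +1, giving the term +[[[[u1, u3], u5], u4], u2]
  u1u4u2u3u5 appears with sign -1, giving the term -[[[[u1, u4], u2], u3], u5]
  u1u4u2u5u3 appears with sign +1, giving the term +[[[[u1, u4], u2], u5], u3]
  u1u5u3u2u4 appears with sign +1, giving the term +[[[[u1, u5], u3], u2], u4]
  u1u5u3u4u2 appears with sign -1, giving the term -[[[[u1, u5], u3], u4], u2]


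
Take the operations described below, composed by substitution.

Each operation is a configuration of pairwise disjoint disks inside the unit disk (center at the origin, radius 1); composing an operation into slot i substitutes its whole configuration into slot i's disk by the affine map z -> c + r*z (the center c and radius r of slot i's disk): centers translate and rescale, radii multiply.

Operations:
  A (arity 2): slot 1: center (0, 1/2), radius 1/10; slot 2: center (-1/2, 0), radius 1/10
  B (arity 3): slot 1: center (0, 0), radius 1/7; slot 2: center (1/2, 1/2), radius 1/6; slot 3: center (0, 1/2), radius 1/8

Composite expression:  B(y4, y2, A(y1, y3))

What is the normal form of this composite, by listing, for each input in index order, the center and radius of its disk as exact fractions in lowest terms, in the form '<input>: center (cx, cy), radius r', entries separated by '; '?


Each y-disk chains the slot maps above it in B; radii multiply.
y4 passes through 1 substitution, ending at center (0, 0), radius 1/7
y2 passes through 1 substitution, ending at center (1/2, 1/2), radius 1/6
y1 passes through 2 substitutions, ending at center (0, 9/16), radius 1/80
y3 passes through 2 substitutions, ending at center (-1/16, 1/2), radius 1/80

y1: center (0, 9/16), radius 1/80; y2: center (1/2, 1/2), radius 1/6; y3: center (-1/16, 1/2), radius 1/80; y4: center (0, 0), radius 1/7


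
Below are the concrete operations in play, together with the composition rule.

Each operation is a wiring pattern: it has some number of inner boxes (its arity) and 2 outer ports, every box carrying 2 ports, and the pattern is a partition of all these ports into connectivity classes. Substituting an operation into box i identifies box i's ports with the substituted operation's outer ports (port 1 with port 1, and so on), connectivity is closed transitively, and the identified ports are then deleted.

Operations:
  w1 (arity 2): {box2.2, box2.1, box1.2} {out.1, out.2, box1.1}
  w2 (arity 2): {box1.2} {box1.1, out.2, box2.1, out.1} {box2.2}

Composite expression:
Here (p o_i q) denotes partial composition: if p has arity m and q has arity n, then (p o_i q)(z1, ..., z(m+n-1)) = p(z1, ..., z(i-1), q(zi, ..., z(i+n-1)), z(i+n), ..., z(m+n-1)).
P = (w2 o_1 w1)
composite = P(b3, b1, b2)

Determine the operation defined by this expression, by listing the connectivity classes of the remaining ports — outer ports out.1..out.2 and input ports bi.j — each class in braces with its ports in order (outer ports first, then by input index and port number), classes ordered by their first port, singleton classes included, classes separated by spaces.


After gluing at w2, chains via deleted ports link the b-ports.
through w1, on inputs (b3, b1): {out.1, out.2, b3.1} {b1.1, b1.2, b3.2} (out.j = stage outer ports)
through w2, on inputs (b3, b1, b2): {out.1, out.2, b2.1, b3.1} {b1.1, b1.2, b3.2} {b2.2} (out.j = stage outer ports)

{out.1, out.2, b2.1, b3.1} {b1.1, b1.2, b3.2} {b2.2}


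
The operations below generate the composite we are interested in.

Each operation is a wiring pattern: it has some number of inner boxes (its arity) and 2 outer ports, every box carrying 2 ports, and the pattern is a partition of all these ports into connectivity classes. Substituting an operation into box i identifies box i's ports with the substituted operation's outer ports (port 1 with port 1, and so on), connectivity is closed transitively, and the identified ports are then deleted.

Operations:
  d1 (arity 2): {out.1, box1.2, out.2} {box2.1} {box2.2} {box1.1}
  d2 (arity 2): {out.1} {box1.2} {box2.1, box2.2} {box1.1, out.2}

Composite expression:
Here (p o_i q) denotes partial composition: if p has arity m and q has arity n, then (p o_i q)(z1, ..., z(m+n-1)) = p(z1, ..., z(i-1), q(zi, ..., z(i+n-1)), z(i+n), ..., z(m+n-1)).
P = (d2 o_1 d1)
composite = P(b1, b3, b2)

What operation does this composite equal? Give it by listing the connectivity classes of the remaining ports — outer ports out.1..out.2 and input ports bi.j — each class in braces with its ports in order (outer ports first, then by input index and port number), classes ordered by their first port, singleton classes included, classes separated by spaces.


{out.1} {out.2, b1.2} {b1.1} {b2.1, b2.2} {b3.1} {b3.2}


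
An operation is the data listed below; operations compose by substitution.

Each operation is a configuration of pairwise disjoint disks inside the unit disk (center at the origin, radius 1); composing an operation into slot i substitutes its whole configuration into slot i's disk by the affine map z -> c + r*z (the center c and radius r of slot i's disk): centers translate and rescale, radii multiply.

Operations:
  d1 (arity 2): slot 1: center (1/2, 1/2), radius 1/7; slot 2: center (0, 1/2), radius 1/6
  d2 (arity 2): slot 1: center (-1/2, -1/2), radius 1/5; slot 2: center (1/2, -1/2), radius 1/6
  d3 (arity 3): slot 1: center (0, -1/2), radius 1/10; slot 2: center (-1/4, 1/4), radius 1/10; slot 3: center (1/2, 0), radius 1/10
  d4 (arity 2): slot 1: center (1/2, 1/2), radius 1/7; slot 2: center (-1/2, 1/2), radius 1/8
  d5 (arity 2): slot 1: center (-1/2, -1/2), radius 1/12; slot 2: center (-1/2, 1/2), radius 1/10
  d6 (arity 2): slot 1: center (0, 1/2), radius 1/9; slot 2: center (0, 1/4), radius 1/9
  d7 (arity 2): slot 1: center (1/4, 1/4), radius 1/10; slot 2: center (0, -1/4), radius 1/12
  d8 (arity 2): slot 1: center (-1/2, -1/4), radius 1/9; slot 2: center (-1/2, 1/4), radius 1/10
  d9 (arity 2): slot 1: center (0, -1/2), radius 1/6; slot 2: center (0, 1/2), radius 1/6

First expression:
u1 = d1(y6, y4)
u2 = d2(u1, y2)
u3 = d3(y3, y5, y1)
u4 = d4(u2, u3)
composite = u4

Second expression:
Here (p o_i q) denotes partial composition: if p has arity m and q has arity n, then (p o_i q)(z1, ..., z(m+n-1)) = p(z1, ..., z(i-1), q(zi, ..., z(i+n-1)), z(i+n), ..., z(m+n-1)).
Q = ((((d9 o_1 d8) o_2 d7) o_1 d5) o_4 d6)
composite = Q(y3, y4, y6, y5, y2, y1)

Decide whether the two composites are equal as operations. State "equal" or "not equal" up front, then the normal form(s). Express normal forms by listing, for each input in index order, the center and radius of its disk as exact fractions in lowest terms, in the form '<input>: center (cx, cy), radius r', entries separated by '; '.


not equal; first: y1: center (-7/16, 1/2), radius 1/80; y2: center (4/7, 3/7), radius 1/42; y3: center (-1/2, 7/16), radius 1/80; y4: center (3/7, 31/70), radius 1/210; y5: center (-17/32, 17/32), radius 1/80; y6: center (31/70, 31/70), radius 1/245; second: y1: center (0, 1/2), radius 1/6; y2: center (-1/12, -1331/2880), radius 1/6480; y3: center (-5/54, -119/216), radius 1/648; y4: center (-5/54, -115/216), radius 1/540; y5: center (-1/12, -133/288), radius 1/6480; y6: center (-19/240, -109/240), radius 1/600

The first expression reduces to y1: center (-7/16, 1/2), radius 1/80; y2: center (4/7, 3/7), radius 1/42; y3: center (-1/2, 7/16), radius 1/80; y4: center (3/7, 31/70), radius 1/210; y5: center (-17/32, 17/32), radius 1/80; y6: center (31/70, 31/70), radius 1/245
The second expression reduces to y1: center (0, 1/2), radius 1/6; y2: center (-1/12, -1331/2880), radius 1/6480; y3: center (-5/54, -119/216), radius 1/648; y4: center (-5/54, -115/216), radius 1/540; y5: center (-1/12, -133/288), radius 1/6480; y6: center (-19/240, -109/240), radius 1/600
Different reductions; not equal.


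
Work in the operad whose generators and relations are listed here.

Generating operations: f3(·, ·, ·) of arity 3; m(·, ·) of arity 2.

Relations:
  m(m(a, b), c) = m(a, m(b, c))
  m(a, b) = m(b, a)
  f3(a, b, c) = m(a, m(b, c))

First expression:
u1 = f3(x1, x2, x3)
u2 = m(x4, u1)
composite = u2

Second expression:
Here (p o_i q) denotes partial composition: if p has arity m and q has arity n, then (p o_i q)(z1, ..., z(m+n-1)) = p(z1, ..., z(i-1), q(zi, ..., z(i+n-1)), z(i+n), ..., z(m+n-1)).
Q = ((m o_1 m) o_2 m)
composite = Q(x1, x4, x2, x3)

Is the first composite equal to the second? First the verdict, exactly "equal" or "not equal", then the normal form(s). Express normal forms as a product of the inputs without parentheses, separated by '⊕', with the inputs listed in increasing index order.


equal; the common form is x1 ⊕ x2 ⊕ x3 ⊕ x4

Reducing the first expression gives x1 ⊕ x2 ⊕ x3 ⊕ x4
Reducing the second expression gives x1 ⊕ x2 ⊕ x3 ⊕ x4
Identical normal forms: equal.


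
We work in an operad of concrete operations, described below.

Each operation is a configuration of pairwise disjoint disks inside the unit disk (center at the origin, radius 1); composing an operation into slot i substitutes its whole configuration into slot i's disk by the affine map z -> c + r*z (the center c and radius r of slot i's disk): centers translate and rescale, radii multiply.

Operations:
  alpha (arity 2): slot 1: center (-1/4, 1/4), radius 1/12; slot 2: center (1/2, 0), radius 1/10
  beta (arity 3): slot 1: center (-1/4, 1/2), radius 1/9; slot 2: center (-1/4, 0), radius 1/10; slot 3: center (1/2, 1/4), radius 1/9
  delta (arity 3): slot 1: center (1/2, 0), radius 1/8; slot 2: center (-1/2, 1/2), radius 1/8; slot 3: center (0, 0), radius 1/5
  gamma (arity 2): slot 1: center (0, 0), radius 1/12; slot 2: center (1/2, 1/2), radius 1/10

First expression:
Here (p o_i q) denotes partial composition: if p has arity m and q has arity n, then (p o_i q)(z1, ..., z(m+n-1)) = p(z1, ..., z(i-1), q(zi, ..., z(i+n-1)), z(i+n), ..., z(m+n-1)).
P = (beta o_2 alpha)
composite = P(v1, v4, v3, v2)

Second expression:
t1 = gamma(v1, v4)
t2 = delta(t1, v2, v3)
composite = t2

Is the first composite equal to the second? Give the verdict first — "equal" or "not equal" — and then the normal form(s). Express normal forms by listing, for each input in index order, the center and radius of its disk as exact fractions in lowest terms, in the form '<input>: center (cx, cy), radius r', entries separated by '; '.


not equal: they reduce to v1: center (-1/4, 1/2), radius 1/9; v2: center (1/2, 1/4), radius 1/9; v3: center (-1/5, 0), radius 1/100; v4: center (-11/40, 1/40), radius 1/120 and v1: center (1/2, 0), radius 1/96; v2: center (-1/2, 1/2), radius 1/8; v3: center (0, 0), radius 1/5; v4: center (9/16, 1/16), radius 1/80

In normal form, the first expression is v1: center (-1/4, 1/2), radius 1/9; v2: center (1/2, 1/4), radius 1/9; v3: center (-1/5, 0), radius 1/100; v4: center (-11/40, 1/40), radius 1/120
In normal form, the second expression is v1: center (1/2, 0), radius 1/96; v2: center (-1/2, 1/2), radius 1/8; v3: center (0, 0), radius 1/5; v4: center (9/16, 1/16), radius 1/80
The forms do not match — not equal.
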